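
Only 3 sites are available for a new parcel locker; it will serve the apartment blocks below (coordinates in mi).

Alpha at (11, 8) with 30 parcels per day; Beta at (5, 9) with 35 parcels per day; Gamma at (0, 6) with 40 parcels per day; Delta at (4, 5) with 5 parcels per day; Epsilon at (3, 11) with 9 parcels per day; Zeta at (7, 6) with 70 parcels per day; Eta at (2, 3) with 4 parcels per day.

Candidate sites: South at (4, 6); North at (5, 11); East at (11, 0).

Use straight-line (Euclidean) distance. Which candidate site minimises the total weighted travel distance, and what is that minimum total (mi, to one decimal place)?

South, total 764.4 mi

Total weighted distance at each candidate:
  South (4, 6): total = 764.4
  North (5, 11): total = 1013.6
  East (11, 0): total = 1827.9
Minimum is at South with total 764.4 mi.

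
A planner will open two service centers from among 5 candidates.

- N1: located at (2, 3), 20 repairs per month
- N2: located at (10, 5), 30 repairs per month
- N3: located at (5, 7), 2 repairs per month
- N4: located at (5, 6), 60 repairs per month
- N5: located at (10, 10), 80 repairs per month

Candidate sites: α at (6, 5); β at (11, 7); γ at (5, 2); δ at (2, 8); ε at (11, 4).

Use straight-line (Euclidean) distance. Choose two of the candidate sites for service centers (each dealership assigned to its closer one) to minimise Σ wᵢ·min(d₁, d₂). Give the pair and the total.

Evaluate every pair (each demand assigned to the nearer of the two):
  {α, β}: total = 498.8
  {β, γ}: total = 633.3
  {β, δ}: total = 642.7
  {α, ε}: total = 707.8
  {α, γ}: total = 784.8
  {α, δ}: total = 811.0
  {γ, ε}: total = 842.3
  {δ, ε}: total = 851.7
  {β, ε}: total = 853.5
  {γ, δ}: total = 1120.5
Best pair: {α, β} with total 498.8.

{α, β}, total 498.8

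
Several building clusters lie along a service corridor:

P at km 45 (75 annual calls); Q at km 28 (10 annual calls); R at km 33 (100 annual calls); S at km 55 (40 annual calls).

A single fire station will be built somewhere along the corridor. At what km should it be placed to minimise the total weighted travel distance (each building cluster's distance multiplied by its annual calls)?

x = 45

For a sum of weighted absolute distances on a line, the optimum is the weighted median (not the mean). Total weight W = 225; half-weight = 112.5.
Sort by position and accumulate weight:
  km 28 (Q, w=10) → cum 10
  km 33 (R, w=100) → cum 110
  km 45 (P, w=75) → cum 185  ≥ 112.5 → median here
  km 55 (S, w=40) → cum 225
Optimal location: km 45.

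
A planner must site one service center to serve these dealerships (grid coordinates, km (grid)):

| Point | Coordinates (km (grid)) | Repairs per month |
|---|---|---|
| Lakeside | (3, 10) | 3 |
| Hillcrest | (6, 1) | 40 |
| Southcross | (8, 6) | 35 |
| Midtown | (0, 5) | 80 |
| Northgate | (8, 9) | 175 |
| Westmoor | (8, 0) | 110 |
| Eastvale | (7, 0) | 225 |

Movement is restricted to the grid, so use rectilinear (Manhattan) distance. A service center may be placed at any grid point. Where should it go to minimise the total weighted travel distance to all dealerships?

(7, 0)

Manhattan distance separates: Σwᵢ(|x−xᵢ|+|y−yᵢ|) = Σwᵢ|x−xᵢ| + Σwᵢ|y−yᵢ|, so x and y are optimised independently as 1-D weighted medians.
Total weight W = 668; half = 334.
x-coordinate, sorted with cumulative weight:
  x=0 (Midtown, w=80) cum 80
  x=3 (Lakeside, w=3) cum 83
  x=6 (Hillcrest, w=40) cum 123
  x=7 (Eastvale, w=225) cum 348  ← median
  x=8 (Southcross, w=35) cum 383
  x=8 (Northgate, w=175) cum 558
  x=8 (Westmoor, w=110) cum 668
⇒ x* = 7
y-coordinate, sorted with cumulative weight:
  y=0 (Westmoor, w=110) cum 110
  y=0 (Eastvale, w=225) cum 335  ← median
  y=1 (Hillcrest, w=40) cum 375
  y=5 (Midtown, w=80) cum 455
  y=6 (Southcross, w=35) cum 490
  y=9 (Northgate, w=175) cum 665
  y=10 (Lakeside, w=3) cum 668
⇒ y* = 0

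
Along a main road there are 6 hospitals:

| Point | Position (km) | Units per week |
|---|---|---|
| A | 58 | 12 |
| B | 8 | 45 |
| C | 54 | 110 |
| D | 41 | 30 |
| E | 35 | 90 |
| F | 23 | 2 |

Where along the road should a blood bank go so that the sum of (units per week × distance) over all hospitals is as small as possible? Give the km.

x = 41

For a sum of weighted absolute distances on a line, the optimum is the weighted median (not the mean). Total weight W = 289; half-weight = 144.5.
Sort by position and accumulate weight:
  km 8 (B, w=45) → cum 45
  km 23 (F, w=2) → cum 47
  km 35 (E, w=90) → cum 137
  km 41 (D, w=30) → cum 167  ≥ 144.5 → median here
  km 54 (C, w=110) → cum 277
  km 58 (A, w=12) → cum 289
Optimal location: km 41.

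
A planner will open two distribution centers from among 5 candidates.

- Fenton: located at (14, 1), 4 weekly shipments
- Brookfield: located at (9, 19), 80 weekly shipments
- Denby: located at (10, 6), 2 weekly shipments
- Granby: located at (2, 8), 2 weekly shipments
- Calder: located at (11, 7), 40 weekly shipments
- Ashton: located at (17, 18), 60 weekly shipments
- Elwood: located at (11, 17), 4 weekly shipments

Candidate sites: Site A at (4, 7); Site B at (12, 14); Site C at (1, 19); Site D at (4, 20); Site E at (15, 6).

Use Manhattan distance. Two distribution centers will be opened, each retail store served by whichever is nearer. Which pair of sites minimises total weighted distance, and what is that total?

Evaluate every pair (each demand assigned to the nearer of the two):
  {Site B, Site E}: total = 1460
  {Site B, Site D}: total = 1464
  {Site A, Site B}: total = 1556
  {Site B, Site C}: total = 1620
  {Site D, Site E}: total = 1622
  {Site A, Site D}: total = 1784
  {Site C, Site E}: total = 1786
  {Site A, Site C}: total = 2072
  {Site C, Site D}: total = 2400
  {Site A, Site E}: total = 2500
Best pair: {Site B, Site E} with total 1460.

{Site B, Site E}, total 1460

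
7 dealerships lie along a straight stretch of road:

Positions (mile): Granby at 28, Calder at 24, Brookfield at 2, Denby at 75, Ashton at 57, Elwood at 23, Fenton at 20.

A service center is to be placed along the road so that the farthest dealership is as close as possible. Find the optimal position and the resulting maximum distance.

The 1-center on a line is the midpoint of the two extreme points: leftmost at 2, rightmost at 75.
Optimal location = (2 + 75)/2 = 38.5; maximum distance = (75 − 2)/2 = 36.5.

location 38.5, max distance 36.5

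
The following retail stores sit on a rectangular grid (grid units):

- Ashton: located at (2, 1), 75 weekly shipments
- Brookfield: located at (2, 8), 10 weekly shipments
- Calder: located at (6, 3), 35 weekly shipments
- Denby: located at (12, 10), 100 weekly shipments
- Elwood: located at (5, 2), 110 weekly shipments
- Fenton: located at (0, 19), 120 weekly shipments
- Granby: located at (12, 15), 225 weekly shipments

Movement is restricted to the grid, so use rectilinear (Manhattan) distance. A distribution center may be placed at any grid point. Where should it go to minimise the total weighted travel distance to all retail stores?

(6, 15)

Manhattan distance separates: Σwᵢ(|x−xᵢ|+|y−yᵢ|) = Σwᵢ|x−xᵢ| + Σwᵢ|y−yᵢ|, so x and y are optimised independently as 1-D weighted medians.
Total weight W = 675; half = 337.5.
x-coordinate, sorted with cumulative weight:
  x=0 (Fenton, w=120) cum 120
  x=2 (Ashton, w=75) cum 195
  x=2 (Brookfield, w=10) cum 205
  x=5 (Elwood, w=110) cum 315
  x=6 (Calder, w=35) cum 350  ← median
  x=12 (Denby, w=100) cum 450
  x=12 (Granby, w=225) cum 675
⇒ x* = 6
y-coordinate, sorted with cumulative weight:
  y=1 (Ashton, w=75) cum 75
  y=2 (Elwood, w=110) cum 185
  y=3 (Calder, w=35) cum 220
  y=8 (Brookfield, w=10) cum 230
  y=10 (Denby, w=100) cum 330
  y=15 (Granby, w=225) cum 555  ← median
  y=19 (Fenton, w=120) cum 675
⇒ y* = 15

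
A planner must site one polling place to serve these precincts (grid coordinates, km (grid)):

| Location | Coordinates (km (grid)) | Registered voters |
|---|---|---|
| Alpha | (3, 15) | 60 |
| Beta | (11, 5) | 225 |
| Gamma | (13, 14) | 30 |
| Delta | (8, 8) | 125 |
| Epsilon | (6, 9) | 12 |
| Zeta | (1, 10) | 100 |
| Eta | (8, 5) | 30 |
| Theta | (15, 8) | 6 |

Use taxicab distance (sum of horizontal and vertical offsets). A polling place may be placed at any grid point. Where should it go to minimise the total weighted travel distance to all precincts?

(8, 8)

Manhattan distance separates: Σwᵢ(|x−xᵢ|+|y−yᵢ|) = Σwᵢ|x−xᵢ| + Σwᵢ|y−yᵢ|, so x and y are optimised independently as 1-D weighted medians.
Total weight W = 588; half = 294.
x-coordinate, sorted with cumulative weight:
  x=1 (Zeta, w=100) cum 100
  x=3 (Alpha, w=60) cum 160
  x=6 (Epsilon, w=12) cum 172
  x=8 (Delta, w=125) cum 297  ← median
  x=8 (Eta, w=30) cum 327
  x=11 (Beta, w=225) cum 552
  x=13 (Gamma, w=30) cum 582
  x=15 (Theta, w=6) cum 588
⇒ x* = 8
y-coordinate, sorted with cumulative weight:
  y=5 (Beta, w=225) cum 225
  y=5 (Eta, w=30) cum 255
  y=8 (Delta, w=125) cum 380  ← median
  y=8 (Theta, w=6) cum 386
  y=9 (Epsilon, w=12) cum 398
  y=10 (Zeta, w=100) cum 498
  y=14 (Gamma, w=30) cum 528
  y=15 (Alpha, w=60) cum 588
⇒ y* = 8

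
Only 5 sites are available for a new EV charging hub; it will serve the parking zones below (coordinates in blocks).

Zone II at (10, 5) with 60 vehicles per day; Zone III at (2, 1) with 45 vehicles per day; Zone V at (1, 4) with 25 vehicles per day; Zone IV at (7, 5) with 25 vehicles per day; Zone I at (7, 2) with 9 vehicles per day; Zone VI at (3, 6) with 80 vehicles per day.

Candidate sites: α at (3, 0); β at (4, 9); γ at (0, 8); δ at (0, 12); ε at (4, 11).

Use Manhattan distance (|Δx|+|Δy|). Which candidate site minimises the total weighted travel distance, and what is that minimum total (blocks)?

Total weighted distance at each candidate:
  α (3, 0): total = 1719
  β (4, 9): total = 1835
  γ (0, 8): total = 2077
  δ (0, 12): total = 3053
  ε (4, 11): total = 2323
Minimum is at α with total 1719 blocks.

α, total 1719 blocks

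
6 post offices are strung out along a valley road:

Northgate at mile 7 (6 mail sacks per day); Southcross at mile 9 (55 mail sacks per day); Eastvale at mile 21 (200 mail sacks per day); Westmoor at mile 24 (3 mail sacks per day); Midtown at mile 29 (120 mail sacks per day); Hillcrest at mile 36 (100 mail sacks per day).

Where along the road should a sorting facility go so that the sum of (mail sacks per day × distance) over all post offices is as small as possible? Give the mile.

For a sum of weighted absolute distances on a line, the optimum is the weighted median (not the mean). Total weight W = 484; half-weight = 242.
Sort by position and accumulate weight:
  mile 7 (Northgate, w=6) → cum 6
  mile 9 (Southcross, w=55) → cum 61
  mile 21 (Eastvale, w=200) → cum 261  ≥ 242 → median here
  mile 24 (Westmoor, w=3) → cum 264
  mile 29 (Midtown, w=120) → cum 384
  mile 36 (Hillcrest, w=100) → cum 484
Optimal location: mile 21.

x = 21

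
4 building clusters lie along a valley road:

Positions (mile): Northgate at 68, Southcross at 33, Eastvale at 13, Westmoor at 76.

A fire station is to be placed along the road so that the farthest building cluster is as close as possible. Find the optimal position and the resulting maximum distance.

The 1-center on a line is the midpoint of the two extreme points: leftmost at 13, rightmost at 76.
Optimal location = (13 + 76)/2 = 44.5; maximum distance = (76 − 13)/2 = 31.5.

location 44.5, max distance 31.5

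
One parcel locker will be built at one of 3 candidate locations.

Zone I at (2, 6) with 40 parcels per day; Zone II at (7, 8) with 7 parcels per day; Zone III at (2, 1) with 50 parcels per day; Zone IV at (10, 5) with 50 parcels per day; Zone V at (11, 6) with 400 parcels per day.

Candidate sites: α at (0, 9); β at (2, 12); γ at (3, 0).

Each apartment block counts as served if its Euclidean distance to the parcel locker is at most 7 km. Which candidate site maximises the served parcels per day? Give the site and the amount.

Coverage radius r = 7 km; a point is covered iff (Δx)²+(Δy)² ≤ 7² = 49.
  α (0, 9): covers {Zone I} → 40
  β (2, 12): covers {Zone I, Zone II} → 47
  γ (3, 0): covers {Zone I, Zone III} → 90
Maximum coverage at γ: 90 parcels per day.

γ, covering 90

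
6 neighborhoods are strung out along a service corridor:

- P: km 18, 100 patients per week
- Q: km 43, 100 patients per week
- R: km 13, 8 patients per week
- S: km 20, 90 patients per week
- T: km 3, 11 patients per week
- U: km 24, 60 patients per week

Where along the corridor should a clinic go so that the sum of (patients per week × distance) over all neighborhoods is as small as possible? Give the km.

x = 20

For a sum of weighted absolute distances on a line, the optimum is the weighted median (not the mean). Total weight W = 369; half-weight = 184.5.
Sort by position and accumulate weight:
  km 3 (T, w=11) → cum 11
  km 13 (R, w=8) → cum 19
  km 18 (P, w=100) → cum 119
  km 20 (S, w=90) → cum 209  ≥ 184.5 → median here
  km 24 (U, w=60) → cum 269
  km 43 (Q, w=100) → cum 369
Optimal location: km 20.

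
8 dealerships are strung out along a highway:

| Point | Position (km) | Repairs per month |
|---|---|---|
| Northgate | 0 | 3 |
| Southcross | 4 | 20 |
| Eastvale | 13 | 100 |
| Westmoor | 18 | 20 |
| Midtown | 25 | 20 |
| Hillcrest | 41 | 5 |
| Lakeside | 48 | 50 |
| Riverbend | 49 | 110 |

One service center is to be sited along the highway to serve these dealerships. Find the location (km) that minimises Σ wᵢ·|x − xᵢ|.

For a sum of weighted absolute distances on a line, the optimum is the weighted median (not the mean). Total weight W = 328; half-weight = 164.
Sort by position and accumulate weight:
  km 0 (Northgate, w=3) → cum 3
  km 4 (Southcross, w=20) → cum 23
  km 13 (Eastvale, w=100) → cum 123
  km 18 (Westmoor, w=20) → cum 143
  km 25 (Midtown, w=20) → cum 163
  km 41 (Hillcrest, w=5) → cum 168  ≥ 164 → median here
  km 48 (Lakeside, w=50) → cum 218
  km 49 (Riverbend, w=110) → cum 328
Optimal location: km 41.

x = 41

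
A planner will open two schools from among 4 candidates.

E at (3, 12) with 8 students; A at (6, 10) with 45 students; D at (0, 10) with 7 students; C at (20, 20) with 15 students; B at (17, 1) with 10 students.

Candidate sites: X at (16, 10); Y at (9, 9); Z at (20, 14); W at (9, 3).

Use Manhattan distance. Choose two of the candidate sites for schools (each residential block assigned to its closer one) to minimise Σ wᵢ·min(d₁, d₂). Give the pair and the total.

Evaluate every pair (each demand assigned to the nearer of the two):
  {Y, Z}: total = 572
  {X, Y}: total = 632
  {Y, W}: total = 752
  {X, Z}: total = 872
  {Z, W}: total = 872
  {X, W}: total = 992
Best pair: {Y, Z} with total 572.

{Y, Z}, total 572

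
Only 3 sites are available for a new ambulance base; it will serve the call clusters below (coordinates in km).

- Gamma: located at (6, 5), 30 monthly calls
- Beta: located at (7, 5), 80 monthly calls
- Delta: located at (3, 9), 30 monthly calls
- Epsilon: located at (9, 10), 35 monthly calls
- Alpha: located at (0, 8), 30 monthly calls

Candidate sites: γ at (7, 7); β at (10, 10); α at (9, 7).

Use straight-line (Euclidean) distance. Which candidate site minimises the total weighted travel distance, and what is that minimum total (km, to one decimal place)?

Total weighted distance at each candidate:
  γ (7, 7): total = 699.6
  β (10, 10): total = 1211.6
  α (9, 7): total = 900.8
Minimum is at γ with total 699.6 km.

γ, total 699.6 km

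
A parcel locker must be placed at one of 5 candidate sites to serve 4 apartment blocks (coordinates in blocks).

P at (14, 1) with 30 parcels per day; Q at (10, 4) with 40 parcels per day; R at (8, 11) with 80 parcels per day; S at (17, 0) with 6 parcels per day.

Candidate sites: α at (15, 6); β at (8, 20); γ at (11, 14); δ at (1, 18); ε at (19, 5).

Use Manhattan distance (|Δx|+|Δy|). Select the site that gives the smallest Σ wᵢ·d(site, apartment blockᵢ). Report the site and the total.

Total weighted distance at each candidate:
  α (15, 6): total = 1468
  β (8, 20): total = 2364
  γ (11, 14): total = 1520
  δ (1, 18): total = 3144
  ε (19, 5): total = 2072
Minimum is at α with total 1468 blocks.

α, total 1468 blocks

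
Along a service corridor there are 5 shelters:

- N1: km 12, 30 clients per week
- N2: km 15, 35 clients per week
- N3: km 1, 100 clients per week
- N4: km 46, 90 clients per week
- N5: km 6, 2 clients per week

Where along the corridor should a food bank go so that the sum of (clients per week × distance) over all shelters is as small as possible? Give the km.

For a sum of weighted absolute distances on a line, the optimum is the weighted median (not the mean). Total weight W = 257; half-weight = 128.5.
Sort by position and accumulate weight:
  km 1 (N3, w=100) → cum 100
  km 6 (N5, w=2) → cum 102
  km 12 (N1, w=30) → cum 132  ≥ 128.5 → median here
  km 15 (N2, w=35) → cum 167
  km 46 (N4, w=90) → cum 257
Optimal location: km 12.

x = 12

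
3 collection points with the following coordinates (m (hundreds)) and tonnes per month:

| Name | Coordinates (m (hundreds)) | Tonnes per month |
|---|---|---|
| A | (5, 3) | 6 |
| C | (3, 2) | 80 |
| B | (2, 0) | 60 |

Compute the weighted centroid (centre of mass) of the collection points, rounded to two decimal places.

(2.67, 1.22)

The minimiser of Σwᵢ‖p−pᵢ‖² is the weighted centroid p* = (Σwᵢpᵢ)/(Σwᵢ).
Σwᵢ = 146.
Σwᵢxᵢ = 6·5 + 80·3 + 60·2 = 390.
Σwᵢyᵢ = 6·3 + 80·2 + 60·0 = 178.
x* = 390/146 = 2.67, y* = 178/146 = 1.22.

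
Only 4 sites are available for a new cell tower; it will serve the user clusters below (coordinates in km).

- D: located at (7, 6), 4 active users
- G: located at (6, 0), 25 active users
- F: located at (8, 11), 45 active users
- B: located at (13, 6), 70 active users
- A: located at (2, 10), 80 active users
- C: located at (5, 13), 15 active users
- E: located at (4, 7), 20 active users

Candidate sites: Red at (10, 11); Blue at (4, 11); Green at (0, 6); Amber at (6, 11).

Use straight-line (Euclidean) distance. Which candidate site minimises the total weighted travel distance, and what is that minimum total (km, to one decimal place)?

Amber, total 1440.4 km

Total weighted distance at each candidate:
  Red (10, 11): total = 1684.1
  Blue (4, 11): total = 1496.0
  Green (0, 6): total = 2143.9
  Amber (6, 11): total = 1440.4
Minimum is at Amber with total 1440.4 km.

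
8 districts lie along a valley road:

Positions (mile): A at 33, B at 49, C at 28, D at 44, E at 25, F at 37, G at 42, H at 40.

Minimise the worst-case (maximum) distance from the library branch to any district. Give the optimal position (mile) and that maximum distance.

The 1-center on a line is the midpoint of the two extreme points: leftmost at 25, rightmost at 49.
Optimal location = (25 + 49)/2 = 37; maximum distance = (49 − 25)/2 = 12.

location 37, max distance 12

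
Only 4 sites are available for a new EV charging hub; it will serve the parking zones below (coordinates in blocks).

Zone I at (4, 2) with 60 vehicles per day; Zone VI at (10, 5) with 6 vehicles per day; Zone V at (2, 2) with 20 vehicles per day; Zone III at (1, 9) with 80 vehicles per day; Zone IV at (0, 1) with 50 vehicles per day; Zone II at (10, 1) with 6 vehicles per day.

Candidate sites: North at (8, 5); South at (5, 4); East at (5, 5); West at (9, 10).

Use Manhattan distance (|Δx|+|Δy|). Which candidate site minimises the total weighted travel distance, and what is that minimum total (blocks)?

Total weighted distance at each candidate:
  North (8, 5): total = 2128
  South (5, 4): total = 1484
  East (5, 5): total = 1534
  West (9, 10): total = 2796
Minimum is at South with total 1484 blocks.

South, total 1484 blocks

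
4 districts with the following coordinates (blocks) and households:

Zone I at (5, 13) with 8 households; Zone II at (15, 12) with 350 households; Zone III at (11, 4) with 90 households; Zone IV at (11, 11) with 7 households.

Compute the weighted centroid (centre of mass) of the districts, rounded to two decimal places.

The minimiser of Σwᵢ‖p−pᵢ‖² is the weighted centroid p* = (Σwᵢpᵢ)/(Σwᵢ).
Σwᵢ = 455.
Σwᵢxᵢ = 8·5 + 350·15 + 90·11 + 7·11 = 6357.
Σwᵢyᵢ = 8·13 + 350·12 + 90·4 + 7·11 = 4741.
x* = 6357/455 = 13.97, y* = 4741/455 = 10.42.

(13.97, 10.42)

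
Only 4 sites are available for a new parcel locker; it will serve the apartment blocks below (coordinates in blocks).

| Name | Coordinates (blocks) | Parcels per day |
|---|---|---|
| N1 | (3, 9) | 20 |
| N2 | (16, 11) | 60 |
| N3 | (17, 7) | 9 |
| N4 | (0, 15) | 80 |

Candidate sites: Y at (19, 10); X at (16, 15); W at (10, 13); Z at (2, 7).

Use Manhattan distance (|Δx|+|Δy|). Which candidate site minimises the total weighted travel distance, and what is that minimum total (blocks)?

Total weighted distance at each candidate:
  Y (19, 10): total = 2545
  X (16, 15): total = 1981
  W (10, 13): total = 1777
  Z (2, 7): total = 2075
Minimum is at W with total 1777 blocks.

W, total 1777 blocks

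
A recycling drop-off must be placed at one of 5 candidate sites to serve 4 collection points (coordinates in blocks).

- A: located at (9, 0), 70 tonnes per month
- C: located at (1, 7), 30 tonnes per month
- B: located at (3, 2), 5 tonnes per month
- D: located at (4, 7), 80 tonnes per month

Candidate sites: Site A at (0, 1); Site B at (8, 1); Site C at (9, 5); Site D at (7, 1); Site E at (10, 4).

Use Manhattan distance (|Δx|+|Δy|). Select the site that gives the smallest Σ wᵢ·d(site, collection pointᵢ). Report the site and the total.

Total weighted distance at each candidate:
  Site A (0, 1): total = 1730
  Site B (8, 1): total = 1360
  Site C (9, 5): total = 1255
  Site D (7, 1): total = 1315
  Site E (10, 4): total = 1475
Minimum is at Site C with total 1255 blocks.

Site C, total 1255 blocks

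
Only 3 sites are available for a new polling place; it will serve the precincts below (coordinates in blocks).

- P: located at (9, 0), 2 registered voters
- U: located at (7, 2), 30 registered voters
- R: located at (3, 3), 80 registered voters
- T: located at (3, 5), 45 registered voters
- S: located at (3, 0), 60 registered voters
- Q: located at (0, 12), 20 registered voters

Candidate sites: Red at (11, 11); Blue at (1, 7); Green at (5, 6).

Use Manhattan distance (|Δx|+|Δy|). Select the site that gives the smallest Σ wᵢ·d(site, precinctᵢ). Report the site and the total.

Total weighted distance at each candidate:
  Red (11, 11): total = 3706
  Blue (1, 7): total = 1680
  Green (5, 6): total = 1435
Minimum is at Green with total 1435 blocks.

Green, total 1435 blocks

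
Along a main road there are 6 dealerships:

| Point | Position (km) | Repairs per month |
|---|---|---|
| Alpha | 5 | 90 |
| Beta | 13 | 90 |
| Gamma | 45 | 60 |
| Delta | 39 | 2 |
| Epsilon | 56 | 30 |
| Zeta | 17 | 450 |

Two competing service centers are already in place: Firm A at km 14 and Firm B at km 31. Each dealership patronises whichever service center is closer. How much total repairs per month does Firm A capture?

The indifferent point is the midpoint (14+31)/2 = 22.5; dealerships left of it (closer to Firm A at 14) go to Firm A, those right go to Firm B.
  Alpha at 5 (w=90) → Firm A
  Beta at 13 (w=90) → Firm A
  Zeta at 17 (w=450) → Firm A
  Delta at 39 (w=2) → Firm B
  Gamma at 45 (w=60) → Firm B
  Epsilon at 56 (w=30) → Firm B
Firm A captures 630; Firm B captures 92.

630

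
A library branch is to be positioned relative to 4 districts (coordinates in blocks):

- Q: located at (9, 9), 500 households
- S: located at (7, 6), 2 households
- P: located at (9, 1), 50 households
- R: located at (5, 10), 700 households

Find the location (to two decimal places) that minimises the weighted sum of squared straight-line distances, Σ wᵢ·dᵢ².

(6.76, 9.23)

The minimiser of Σwᵢ‖p−pᵢ‖² is the weighted centroid p* = (Σwᵢpᵢ)/(Σwᵢ).
Σwᵢ = 1252.
Σwᵢxᵢ = 500·9 + 2·7 + 50·9 + 700·5 = 8464.
Σwᵢyᵢ = 500·9 + 2·6 + 50·1 + 700·10 = 11562.
x* = 8464/1252 = 6.76, y* = 11562/1252 = 9.23.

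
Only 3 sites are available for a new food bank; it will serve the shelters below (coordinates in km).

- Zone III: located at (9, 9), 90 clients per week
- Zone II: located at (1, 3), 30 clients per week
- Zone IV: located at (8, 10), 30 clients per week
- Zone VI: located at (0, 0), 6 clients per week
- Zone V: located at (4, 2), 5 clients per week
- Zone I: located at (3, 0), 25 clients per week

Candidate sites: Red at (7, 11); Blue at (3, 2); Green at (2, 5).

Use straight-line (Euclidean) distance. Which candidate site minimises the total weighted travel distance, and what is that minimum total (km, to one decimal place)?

Red, total 1015.3 km

Total weighted distance at each candidate:
  Red (7, 11): total = 1015.3
  Blue (3, 2): total = 1256.5
  Green (2, 5): total = 1204.8
Minimum is at Red with total 1015.3 km.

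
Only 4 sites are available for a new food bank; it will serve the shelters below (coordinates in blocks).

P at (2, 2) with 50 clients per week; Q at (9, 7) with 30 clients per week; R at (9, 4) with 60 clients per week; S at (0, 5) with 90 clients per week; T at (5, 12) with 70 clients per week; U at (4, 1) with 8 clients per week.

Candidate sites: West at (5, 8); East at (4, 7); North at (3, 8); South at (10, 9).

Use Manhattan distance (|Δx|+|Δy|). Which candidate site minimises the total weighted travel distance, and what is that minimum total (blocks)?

Total weighted distance at each candidate:
  West (5, 8): total = 2144
  East (4, 7): total = 1988
  North (3, 8): total = 2184
  South (10, 9): total = 3132
Minimum is at East with total 1988 blocks.

East, total 1988 blocks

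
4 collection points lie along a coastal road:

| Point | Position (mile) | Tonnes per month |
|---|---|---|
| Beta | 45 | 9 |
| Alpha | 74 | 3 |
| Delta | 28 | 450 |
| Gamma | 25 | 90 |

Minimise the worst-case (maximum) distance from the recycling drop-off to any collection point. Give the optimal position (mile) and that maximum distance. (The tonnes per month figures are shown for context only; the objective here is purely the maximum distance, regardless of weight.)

The 1-center on a line is the midpoint of the two extreme points: leftmost at 25, rightmost at 74.
Optimal location = (25 + 74)/2 = 49.5; maximum distance = (74 − 25)/2 = 24.5.

location 49.5, max distance 24.5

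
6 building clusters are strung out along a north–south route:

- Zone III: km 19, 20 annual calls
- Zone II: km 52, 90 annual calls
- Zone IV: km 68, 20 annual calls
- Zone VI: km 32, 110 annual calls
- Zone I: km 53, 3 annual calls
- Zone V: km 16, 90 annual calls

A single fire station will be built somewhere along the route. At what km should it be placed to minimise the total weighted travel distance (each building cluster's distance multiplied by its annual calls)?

For a sum of weighted absolute distances on a line, the optimum is the weighted median (not the mean). Total weight W = 333; half-weight = 166.5.
Sort by position and accumulate weight:
  km 16 (Zone V, w=90) → cum 90
  km 19 (Zone III, w=20) → cum 110
  km 32 (Zone VI, w=110) → cum 220  ≥ 166.5 → median here
  km 52 (Zone II, w=90) → cum 310
  km 53 (Zone I, w=3) → cum 313
  km 68 (Zone IV, w=20) → cum 333
Optimal location: km 32.

x = 32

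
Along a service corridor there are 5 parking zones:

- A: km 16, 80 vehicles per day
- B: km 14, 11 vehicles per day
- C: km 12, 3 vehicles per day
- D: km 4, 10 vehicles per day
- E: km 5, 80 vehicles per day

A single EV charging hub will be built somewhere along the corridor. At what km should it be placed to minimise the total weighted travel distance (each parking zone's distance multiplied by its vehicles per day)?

x = 12

For a sum of weighted absolute distances on a line, the optimum is the weighted median (not the mean). Total weight W = 184; half-weight = 92.
Sort by position and accumulate weight:
  km 4 (D, w=10) → cum 10
  km 5 (E, w=80) → cum 90
  km 12 (C, w=3) → cum 93  ≥ 92 → median here
  km 14 (B, w=11) → cum 104
  km 16 (A, w=80) → cum 184
Optimal location: km 12.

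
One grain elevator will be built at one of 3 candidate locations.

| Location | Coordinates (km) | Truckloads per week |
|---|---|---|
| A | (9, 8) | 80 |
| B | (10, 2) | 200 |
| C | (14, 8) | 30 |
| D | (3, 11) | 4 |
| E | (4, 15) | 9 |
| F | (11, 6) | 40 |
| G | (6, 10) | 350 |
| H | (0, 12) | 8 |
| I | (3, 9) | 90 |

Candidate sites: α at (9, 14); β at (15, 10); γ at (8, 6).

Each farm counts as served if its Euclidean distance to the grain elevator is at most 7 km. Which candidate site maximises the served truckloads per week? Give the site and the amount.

γ, covering 790

Coverage radius r = 7 km; a point is covered iff (Δx)²+(Δy)² ≤ 7² = 49.
  α (9, 14): covers {A, D, E, G} → 443
  β (15, 10): covers {A, C, F} → 150
  γ (8, 6): covers {A, B, C, F, G, I} → 790
Maximum coverage at γ: 790 truckloads per week.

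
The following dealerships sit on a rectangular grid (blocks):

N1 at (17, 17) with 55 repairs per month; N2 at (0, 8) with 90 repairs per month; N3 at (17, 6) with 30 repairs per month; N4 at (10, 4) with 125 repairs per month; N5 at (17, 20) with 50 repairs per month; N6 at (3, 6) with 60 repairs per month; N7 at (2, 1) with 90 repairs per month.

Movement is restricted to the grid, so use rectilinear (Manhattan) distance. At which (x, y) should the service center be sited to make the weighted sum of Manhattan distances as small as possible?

(10, 6)

Manhattan distance separates: Σwᵢ(|x−xᵢ|+|y−yᵢ|) = Σwᵢ|x−xᵢ| + Σwᵢ|y−yᵢ|, so x and y are optimised independently as 1-D weighted medians.
Total weight W = 500; half = 250.
x-coordinate, sorted with cumulative weight:
  x=0 (N2, w=90) cum 90
  x=2 (N7, w=90) cum 180
  x=3 (N6, w=60) cum 240
  x=10 (N4, w=125) cum 365  ← median
  x=17 (N1, w=55) cum 420
  x=17 (N3, w=30) cum 450
  x=17 (N5, w=50) cum 500
⇒ x* = 10
y-coordinate, sorted with cumulative weight:
  y=1 (N7, w=90) cum 90
  y=4 (N4, w=125) cum 215
  y=6 (N3, w=30) cum 245
  y=6 (N6, w=60) cum 305  ← median
  y=8 (N2, w=90) cum 395
  y=17 (N1, w=55) cum 450
  y=20 (N5, w=50) cum 500
⇒ y* = 6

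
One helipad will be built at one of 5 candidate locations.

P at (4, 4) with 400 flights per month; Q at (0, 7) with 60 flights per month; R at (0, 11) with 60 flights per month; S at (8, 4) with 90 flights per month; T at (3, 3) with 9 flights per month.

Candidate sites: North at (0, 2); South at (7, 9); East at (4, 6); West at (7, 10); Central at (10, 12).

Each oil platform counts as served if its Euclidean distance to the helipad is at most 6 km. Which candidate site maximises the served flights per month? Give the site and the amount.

Coverage radius r = 6 km; a point is covered iff (Δx)²+(Δy)² ≤ 6² = 36.
  North (0, 2): covers {P, Q, T} → 469
  South (7, 9): covers {P, S} → 490
  East (4, 6): covers {P, Q, S, T} → 559
  West (7, 10): covers {none} → 0
  Central (10, 12): covers {none} → 0
Maximum coverage at East: 559 flights per month.

East, covering 559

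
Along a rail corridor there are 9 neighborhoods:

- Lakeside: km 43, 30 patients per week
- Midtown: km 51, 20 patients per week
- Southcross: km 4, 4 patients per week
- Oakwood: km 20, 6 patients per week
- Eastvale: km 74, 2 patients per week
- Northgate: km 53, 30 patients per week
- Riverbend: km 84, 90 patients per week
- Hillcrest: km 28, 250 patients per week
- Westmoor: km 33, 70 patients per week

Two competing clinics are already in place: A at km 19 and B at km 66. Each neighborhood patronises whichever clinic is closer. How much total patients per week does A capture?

330

The indifferent point is the midpoint (19+66)/2 = 42.5; neighborhoods left of it (closer to A at 19) go to A, those right go to B.
  Southcross at 4 (w=4) → A
  Oakwood at 20 (w=6) → A
  Hillcrest at 28 (w=250) → A
  Westmoor at 33 (w=70) → A
  Lakeside at 43 (w=30) → B
  Midtown at 51 (w=20) → B
  Northgate at 53 (w=30) → B
  Eastvale at 74 (w=2) → B
  Riverbend at 84 (w=90) → B
A captures 330; B captures 172.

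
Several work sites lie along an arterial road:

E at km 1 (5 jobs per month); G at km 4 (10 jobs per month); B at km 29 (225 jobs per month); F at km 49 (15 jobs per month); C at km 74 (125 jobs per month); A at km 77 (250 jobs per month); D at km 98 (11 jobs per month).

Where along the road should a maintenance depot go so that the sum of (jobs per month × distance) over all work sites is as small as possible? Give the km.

x = 74

For a sum of weighted absolute distances on a line, the optimum is the weighted median (not the mean). Total weight W = 641; half-weight = 320.5.
Sort by position and accumulate weight:
  km 1 (E, w=5) → cum 5
  km 4 (G, w=10) → cum 15
  km 29 (B, w=225) → cum 240
  km 49 (F, w=15) → cum 255
  km 74 (C, w=125) → cum 380  ≥ 320.5 → median here
  km 77 (A, w=250) → cum 630
  km 98 (D, w=11) → cum 641
Optimal location: km 74.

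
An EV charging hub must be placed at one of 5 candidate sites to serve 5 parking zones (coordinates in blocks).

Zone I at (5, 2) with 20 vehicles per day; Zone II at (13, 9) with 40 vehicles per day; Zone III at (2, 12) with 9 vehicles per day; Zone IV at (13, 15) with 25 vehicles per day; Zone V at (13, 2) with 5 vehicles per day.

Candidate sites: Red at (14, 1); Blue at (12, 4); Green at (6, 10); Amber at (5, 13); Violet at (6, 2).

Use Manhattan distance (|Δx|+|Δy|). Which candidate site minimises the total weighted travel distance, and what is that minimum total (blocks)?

Blue, total 897 blocks

Total weighted distance at each candidate:
  Red (14, 1): total = 1152
  Blue (12, 4): total = 897
  Green (6, 10): total = 929
  Amber (5, 13): total = 1081
  Violet (6, 2): total = 1241
Minimum is at Blue with total 897 blocks.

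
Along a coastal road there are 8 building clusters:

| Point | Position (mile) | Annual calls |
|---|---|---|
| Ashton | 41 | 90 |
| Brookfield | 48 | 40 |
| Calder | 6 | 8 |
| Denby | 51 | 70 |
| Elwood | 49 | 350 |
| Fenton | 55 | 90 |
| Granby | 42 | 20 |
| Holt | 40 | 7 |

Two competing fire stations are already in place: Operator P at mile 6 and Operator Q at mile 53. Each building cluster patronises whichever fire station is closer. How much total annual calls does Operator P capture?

The indifferent point is the midpoint (6+53)/2 = 29.5; building clusters left of it (closer to Operator P at 6) go to Operator P, those right go to Operator Q.
  Calder at 6 (w=8) → Operator P
  Holt at 40 (w=7) → Operator Q
  Ashton at 41 (w=90) → Operator Q
  Granby at 42 (w=20) → Operator Q
  Brookfield at 48 (w=40) → Operator Q
  Elwood at 49 (w=350) → Operator Q
  Denby at 51 (w=70) → Operator Q
  Fenton at 55 (w=90) → Operator Q
Operator P captures 8; Operator Q captures 667.

8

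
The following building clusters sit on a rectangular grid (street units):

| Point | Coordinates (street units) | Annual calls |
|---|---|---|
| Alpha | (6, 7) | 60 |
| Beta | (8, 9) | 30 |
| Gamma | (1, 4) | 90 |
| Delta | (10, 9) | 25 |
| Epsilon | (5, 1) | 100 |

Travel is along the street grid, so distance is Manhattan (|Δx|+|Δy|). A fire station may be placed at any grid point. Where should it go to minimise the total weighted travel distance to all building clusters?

(5, 4)

Manhattan distance separates: Σwᵢ(|x−xᵢ|+|y−yᵢ|) = Σwᵢ|x−xᵢ| + Σwᵢ|y−yᵢ|, so x and y are optimised independently as 1-D weighted medians.
Total weight W = 305; half = 152.5.
x-coordinate, sorted with cumulative weight:
  x=1 (Gamma, w=90) cum 90
  x=5 (Epsilon, w=100) cum 190  ← median
  x=6 (Alpha, w=60) cum 250
  x=8 (Beta, w=30) cum 280
  x=10 (Delta, w=25) cum 305
⇒ x* = 5
y-coordinate, sorted with cumulative weight:
  y=1 (Epsilon, w=100) cum 100
  y=4 (Gamma, w=90) cum 190  ← median
  y=7 (Alpha, w=60) cum 250
  y=9 (Beta, w=30) cum 280
  y=9 (Delta, w=25) cum 305
⇒ y* = 4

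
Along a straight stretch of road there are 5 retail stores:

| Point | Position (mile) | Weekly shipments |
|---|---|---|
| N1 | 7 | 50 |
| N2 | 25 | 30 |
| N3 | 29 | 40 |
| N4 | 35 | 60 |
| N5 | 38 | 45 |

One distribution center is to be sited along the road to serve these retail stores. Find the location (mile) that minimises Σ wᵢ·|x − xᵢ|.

x = 29

For a sum of weighted absolute distances on a line, the optimum is the weighted median (not the mean). Total weight W = 225; half-weight = 112.5.
Sort by position and accumulate weight:
  mile 7 (N1, w=50) → cum 50
  mile 25 (N2, w=30) → cum 80
  mile 29 (N3, w=40) → cum 120  ≥ 112.5 → median here
  mile 35 (N4, w=60) → cum 180
  mile 38 (N5, w=45) → cum 225
Optimal location: mile 29.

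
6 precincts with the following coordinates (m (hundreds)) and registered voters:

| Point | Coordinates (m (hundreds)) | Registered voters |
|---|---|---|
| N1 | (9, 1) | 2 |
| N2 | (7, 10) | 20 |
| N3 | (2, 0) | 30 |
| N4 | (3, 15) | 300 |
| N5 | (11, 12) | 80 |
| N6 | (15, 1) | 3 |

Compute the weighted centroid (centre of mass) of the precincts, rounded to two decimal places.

The minimiser of Σwᵢ‖p−pᵢ‖² is the weighted centroid p* = (Σwᵢpᵢ)/(Σwᵢ).
Σwᵢ = 435.
Σwᵢxᵢ = 2·9 + 20·7 + 30·2 + 300·3 + 80·11 + 3·15 = 2043.
Σwᵢyᵢ = 2·1 + 20·10 + 30·0 + 300·15 + 80·12 + 3·1 = 5665.
x* = 2043/435 = 4.70, y* = 5665/435 = 13.02.

(4.70, 13.02)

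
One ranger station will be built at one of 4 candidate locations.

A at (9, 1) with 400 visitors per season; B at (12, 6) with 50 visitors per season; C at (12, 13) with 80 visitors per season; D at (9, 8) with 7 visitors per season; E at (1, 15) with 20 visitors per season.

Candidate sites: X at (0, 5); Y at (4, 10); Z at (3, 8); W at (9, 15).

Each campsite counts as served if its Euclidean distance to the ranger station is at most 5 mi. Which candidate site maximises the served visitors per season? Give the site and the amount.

W, covering 80

Coverage radius r = 5 mi; a point is covered iff (Δx)²+(Δy)² ≤ 5² = 25.
  X (0, 5): covers {none} → 0
  Y (4, 10): covers {none} → 0
  Z (3, 8): covers {none} → 0
  W (9, 15): covers {C} → 80
Maximum coverage at W: 80 visitors per season.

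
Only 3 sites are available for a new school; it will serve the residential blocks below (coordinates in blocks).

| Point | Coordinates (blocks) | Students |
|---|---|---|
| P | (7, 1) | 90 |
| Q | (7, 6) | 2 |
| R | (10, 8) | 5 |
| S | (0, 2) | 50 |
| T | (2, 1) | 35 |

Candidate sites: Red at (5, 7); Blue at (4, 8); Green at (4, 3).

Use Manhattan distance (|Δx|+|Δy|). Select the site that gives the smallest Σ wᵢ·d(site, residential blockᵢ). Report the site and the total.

Total weighted distance at each candidate:
  Red (5, 7): total = 1571
  Blue (4, 8): total = 1755
  Green (4, 3): total = 907
Minimum is at Green with total 907 blocks.

Green, total 907 blocks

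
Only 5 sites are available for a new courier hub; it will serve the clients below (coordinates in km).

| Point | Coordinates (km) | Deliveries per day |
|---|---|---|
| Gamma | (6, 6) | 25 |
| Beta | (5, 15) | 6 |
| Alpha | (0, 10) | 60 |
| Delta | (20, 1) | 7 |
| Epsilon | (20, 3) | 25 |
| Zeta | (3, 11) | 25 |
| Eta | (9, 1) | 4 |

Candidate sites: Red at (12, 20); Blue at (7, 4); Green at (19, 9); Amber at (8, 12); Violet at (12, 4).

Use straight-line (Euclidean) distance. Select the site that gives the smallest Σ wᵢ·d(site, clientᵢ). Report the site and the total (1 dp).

Total weighted distance at each candidate:
  Red (12, 20): total = 2378.8
  Blue (7, 4): total = 1311.5
  Green (19, 9): total = 2229.4
  Amber (8, 12): total = 1339.0
  Violet (12, 4): total = 1604.7
Minimum is at Blue with total 1311.5 km.

Blue, total 1311.5 km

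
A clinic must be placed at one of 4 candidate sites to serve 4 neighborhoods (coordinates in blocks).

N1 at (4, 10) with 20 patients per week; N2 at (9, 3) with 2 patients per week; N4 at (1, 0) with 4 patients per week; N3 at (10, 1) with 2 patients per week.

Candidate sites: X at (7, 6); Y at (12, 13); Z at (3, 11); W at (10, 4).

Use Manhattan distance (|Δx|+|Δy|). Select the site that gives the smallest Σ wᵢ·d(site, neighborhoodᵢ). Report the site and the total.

Total weighted distance at each candidate:
  X (7, 6): total = 214
  Y (12, 13): total = 370
  Z (3, 11): total = 154
  W (10, 4): total = 302
Minimum is at Z with total 154 blocks.

Z, total 154 blocks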